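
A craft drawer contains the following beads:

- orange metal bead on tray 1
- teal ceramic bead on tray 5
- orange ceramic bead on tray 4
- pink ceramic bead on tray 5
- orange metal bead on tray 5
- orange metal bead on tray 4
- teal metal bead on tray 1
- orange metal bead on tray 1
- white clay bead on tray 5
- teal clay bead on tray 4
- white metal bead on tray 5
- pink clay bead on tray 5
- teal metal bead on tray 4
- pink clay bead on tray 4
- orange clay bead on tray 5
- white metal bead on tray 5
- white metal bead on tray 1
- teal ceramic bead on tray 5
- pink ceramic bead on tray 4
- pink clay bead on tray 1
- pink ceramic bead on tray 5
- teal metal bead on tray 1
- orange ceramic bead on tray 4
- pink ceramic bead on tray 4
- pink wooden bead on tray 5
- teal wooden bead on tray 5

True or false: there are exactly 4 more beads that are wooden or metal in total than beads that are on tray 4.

There are 12 beads that are wooden or metal.
There are 8 beads on tray 4.
The claim requires 12 − 8 (= 4) to equal 4, which holds.

True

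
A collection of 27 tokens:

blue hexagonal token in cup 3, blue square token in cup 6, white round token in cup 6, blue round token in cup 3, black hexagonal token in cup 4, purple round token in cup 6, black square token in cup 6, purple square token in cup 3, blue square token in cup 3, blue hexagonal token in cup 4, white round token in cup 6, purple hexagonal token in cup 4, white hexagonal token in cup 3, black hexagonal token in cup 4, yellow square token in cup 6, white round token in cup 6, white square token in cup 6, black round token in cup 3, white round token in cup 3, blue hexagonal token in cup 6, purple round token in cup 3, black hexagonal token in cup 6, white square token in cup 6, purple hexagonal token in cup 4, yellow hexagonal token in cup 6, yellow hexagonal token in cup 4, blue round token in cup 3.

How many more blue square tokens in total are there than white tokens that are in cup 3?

blue square tokens: 2.
white tokens in cup 3: 2.
2 − 2 = 0.

0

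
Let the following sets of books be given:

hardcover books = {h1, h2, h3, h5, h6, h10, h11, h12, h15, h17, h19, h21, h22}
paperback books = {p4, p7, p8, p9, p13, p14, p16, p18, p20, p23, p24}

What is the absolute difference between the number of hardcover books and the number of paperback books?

2

hardcover books: 13. paperback books: 11.
|13 − 11| = 13 − 11 = 2.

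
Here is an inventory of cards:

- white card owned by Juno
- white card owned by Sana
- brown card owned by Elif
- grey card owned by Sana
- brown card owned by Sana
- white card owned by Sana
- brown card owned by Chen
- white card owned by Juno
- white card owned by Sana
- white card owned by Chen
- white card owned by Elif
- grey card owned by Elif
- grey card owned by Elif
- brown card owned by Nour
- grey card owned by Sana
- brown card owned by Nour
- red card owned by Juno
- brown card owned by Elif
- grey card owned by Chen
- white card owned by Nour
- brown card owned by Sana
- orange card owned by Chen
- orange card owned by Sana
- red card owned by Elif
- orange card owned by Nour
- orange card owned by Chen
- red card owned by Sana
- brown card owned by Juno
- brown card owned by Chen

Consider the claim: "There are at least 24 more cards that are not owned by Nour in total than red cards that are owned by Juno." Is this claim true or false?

True

Count of cards that are not owned by Nour: 25.
Count of red cards owned by Juno: 1.
The claim requires 25 − 1 = 24 ≥ 24, which holds.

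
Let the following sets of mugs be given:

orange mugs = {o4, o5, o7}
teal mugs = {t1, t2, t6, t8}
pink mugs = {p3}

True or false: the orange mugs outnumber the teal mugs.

False

There are 3 orange mugs.
There are 4 teal mugs.
The claim requires 3 > 4, which does not hold.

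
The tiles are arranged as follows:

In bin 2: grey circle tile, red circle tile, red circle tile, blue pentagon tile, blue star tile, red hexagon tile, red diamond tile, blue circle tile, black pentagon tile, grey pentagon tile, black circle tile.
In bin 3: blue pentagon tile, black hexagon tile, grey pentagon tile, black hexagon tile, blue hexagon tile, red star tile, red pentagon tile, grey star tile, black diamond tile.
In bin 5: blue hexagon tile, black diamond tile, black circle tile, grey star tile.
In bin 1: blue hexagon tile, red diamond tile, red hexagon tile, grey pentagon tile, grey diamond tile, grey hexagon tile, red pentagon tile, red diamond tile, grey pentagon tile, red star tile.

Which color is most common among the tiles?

Counts by color: red 11, grey 9, black 7, blue 7.
The maximum is 11, held uniquely by red.

red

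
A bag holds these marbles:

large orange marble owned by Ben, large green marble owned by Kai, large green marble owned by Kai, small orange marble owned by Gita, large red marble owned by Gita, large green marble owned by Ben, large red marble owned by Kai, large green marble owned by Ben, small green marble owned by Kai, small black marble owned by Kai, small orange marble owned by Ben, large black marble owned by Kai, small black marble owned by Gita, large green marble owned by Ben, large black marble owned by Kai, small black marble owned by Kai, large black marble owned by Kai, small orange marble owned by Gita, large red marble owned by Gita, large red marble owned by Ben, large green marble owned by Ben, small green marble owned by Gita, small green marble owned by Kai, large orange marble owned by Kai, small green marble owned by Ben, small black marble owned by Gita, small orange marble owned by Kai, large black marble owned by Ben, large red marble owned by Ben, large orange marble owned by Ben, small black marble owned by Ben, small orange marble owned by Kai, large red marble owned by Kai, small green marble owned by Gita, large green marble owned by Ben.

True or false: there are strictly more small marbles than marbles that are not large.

False

|small marbles| = 15.
|marbles that are not large| = 15.
The claim requires 15 > 15, which does not hold.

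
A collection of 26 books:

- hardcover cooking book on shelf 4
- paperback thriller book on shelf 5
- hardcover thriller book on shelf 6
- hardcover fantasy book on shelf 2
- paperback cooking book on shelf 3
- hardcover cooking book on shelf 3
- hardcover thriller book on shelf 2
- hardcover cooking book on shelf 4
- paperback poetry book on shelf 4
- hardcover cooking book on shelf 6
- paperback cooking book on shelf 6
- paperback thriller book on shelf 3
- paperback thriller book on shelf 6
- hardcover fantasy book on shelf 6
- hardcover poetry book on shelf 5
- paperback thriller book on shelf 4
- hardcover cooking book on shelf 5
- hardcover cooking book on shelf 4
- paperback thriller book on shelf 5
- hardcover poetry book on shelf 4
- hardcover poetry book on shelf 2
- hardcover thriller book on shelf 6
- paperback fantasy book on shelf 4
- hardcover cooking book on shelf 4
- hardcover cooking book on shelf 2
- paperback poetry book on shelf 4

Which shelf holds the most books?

shelf 4

Counts by shelf: shelf 4→9, shelf 6→6, shelf 2→4, shelf 5→4, shelf 3→3.
The maximum is 9, held uniquely by shelf 4.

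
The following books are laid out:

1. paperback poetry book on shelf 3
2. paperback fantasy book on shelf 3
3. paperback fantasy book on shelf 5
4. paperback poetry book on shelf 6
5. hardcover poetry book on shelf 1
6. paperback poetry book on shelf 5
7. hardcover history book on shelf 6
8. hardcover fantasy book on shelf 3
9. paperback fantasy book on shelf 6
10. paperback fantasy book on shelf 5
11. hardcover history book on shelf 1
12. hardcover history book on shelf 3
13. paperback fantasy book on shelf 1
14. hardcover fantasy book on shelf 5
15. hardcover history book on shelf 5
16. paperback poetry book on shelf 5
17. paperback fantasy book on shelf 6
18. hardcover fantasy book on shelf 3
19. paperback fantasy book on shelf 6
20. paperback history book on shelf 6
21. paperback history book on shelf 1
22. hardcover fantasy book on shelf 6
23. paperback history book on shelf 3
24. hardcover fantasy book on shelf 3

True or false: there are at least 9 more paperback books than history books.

|paperback books| = 14.
|history books| = 7.
The claim requires 14 − 7 = 7 ≥ 9, which does not hold.

False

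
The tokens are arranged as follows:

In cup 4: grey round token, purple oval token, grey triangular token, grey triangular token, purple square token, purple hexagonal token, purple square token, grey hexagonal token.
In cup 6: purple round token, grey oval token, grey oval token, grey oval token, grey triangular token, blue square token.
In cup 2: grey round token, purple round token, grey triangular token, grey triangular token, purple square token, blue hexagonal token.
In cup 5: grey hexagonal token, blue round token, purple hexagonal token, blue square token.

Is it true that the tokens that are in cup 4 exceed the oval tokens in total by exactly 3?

|tokens in cup 4| = 8.
|oval tokens| = 4.
The claim requires 8 − 4 (= 4) to equal 3, which does not hold.

False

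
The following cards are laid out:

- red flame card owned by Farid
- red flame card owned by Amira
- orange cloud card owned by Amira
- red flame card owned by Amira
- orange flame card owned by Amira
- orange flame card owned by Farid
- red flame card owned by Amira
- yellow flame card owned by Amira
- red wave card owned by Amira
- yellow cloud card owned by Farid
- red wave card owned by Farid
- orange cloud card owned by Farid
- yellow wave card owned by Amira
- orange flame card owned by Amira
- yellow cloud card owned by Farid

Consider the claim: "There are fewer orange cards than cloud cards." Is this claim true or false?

False

|orange cards| = 5.
|cloud cards| = 4.
The claim requires 5 < 4, which does not hold.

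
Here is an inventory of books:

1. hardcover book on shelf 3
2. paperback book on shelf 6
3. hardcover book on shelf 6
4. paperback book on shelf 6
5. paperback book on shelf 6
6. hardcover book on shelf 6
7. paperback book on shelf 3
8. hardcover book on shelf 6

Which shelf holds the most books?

shelf 6

Counts by shelf: shelf 6→6, shelf 3→2.
The maximum is 6, held uniquely by shelf 6.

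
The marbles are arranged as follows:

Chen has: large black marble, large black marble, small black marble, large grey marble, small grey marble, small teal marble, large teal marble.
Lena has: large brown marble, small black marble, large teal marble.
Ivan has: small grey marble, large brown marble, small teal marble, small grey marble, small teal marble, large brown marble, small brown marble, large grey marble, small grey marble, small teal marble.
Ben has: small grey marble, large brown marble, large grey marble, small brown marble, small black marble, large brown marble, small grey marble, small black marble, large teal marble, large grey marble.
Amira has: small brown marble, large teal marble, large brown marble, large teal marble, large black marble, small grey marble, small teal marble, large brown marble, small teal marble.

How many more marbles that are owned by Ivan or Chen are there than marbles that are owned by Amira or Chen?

1

marbles owned by Ivan or Chen: 17.
marbles owned by Amira or Chen: 16.
17 − 16 = 1.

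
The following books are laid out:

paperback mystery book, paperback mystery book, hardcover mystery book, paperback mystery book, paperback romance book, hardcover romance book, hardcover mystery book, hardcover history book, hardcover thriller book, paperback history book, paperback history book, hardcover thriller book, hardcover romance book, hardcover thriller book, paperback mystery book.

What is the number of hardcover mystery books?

2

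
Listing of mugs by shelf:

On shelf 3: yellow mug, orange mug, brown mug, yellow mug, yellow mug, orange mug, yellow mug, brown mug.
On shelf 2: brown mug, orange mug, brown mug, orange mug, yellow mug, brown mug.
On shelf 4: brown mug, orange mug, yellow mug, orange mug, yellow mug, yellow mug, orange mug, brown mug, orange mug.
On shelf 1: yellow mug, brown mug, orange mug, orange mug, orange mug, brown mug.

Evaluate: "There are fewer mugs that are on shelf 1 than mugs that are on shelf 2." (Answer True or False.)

False

mugs on shelf 1: 6.
mugs on shelf 2: 6.
The claim requires 6 < 6, which does not hold.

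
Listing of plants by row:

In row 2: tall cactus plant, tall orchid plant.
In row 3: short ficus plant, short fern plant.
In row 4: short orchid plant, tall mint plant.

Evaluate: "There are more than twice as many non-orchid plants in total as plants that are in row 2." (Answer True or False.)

False

non-orchid plants: 4.
plants in row 2: 2.
The claim requires 4 > 2 × 2 = 4, which does not hold.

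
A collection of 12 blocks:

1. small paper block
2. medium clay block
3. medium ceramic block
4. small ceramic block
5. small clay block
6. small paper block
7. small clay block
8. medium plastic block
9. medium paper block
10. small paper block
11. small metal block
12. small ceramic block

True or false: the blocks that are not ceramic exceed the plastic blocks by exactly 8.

blocks that are not ceramic: 9.
plastic blocks: 1.
The claim requires 9 − 1 (= 8) to equal 8, which holds.

True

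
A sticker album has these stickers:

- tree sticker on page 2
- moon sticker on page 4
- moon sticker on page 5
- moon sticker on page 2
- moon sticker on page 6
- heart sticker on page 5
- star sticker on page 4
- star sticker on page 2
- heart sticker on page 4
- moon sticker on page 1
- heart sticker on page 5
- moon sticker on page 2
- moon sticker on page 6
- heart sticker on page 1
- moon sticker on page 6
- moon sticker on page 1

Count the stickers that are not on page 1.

Total stickers: 16; with the excluded value: 3; remaining 16 − 3 = 13.

13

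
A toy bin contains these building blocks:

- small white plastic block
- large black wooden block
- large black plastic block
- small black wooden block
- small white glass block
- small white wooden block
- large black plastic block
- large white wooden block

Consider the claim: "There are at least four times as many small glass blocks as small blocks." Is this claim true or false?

|small glass blocks| = 1.
|small blocks| = 4.
The claim requires 1 ≥ 4 × 4 = 16, which does not hold.

False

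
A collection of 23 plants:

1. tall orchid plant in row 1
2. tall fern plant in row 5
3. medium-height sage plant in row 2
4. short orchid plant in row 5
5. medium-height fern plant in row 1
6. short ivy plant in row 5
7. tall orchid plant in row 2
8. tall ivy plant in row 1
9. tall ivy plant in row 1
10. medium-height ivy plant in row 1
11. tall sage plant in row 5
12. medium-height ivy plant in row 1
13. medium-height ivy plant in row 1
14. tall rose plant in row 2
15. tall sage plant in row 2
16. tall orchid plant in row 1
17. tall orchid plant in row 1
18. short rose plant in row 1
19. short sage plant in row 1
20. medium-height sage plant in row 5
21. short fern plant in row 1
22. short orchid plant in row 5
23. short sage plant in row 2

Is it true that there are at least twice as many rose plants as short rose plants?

True

There are 2 rose plants.
There is 1 short rose plant.
The claim requires 2 ≥ 2 × 1 = 2, which holds.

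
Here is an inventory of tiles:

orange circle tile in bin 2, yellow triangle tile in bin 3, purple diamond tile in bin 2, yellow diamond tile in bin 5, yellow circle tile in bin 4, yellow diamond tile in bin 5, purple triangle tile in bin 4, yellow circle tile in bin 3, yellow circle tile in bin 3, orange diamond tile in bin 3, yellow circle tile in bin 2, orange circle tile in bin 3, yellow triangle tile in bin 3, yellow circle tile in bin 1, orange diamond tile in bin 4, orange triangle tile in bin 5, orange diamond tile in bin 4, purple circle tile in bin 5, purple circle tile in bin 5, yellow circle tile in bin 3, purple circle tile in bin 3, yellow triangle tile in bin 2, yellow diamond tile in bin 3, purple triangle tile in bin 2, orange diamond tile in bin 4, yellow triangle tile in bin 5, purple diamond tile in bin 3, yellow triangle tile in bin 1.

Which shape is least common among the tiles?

Counts by shape: circle 11, diamond 9, triangle 8.
The minimum is 8, held uniquely by triangle.

triangle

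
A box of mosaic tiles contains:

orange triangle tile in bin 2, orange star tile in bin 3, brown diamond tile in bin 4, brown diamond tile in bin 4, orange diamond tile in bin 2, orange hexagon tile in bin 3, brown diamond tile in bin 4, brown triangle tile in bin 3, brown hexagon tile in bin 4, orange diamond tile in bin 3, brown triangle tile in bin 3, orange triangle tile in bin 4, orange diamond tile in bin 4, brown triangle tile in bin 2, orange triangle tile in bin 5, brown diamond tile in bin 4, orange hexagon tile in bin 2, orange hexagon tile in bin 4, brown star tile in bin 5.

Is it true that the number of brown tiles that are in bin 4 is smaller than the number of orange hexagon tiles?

There are 5 brown tiles in bin 4.
There are 3 orange hexagon tiles.
The claim requires 5 < 3, which does not hold.

False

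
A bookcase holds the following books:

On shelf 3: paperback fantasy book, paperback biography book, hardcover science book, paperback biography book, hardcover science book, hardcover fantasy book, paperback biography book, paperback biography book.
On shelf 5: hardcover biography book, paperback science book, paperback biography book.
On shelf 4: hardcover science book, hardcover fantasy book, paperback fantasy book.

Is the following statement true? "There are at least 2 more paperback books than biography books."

paperback books: 8.
biography books: 6.
The claim requires 8 − 6 = 2 ≥ 2, which holds.

True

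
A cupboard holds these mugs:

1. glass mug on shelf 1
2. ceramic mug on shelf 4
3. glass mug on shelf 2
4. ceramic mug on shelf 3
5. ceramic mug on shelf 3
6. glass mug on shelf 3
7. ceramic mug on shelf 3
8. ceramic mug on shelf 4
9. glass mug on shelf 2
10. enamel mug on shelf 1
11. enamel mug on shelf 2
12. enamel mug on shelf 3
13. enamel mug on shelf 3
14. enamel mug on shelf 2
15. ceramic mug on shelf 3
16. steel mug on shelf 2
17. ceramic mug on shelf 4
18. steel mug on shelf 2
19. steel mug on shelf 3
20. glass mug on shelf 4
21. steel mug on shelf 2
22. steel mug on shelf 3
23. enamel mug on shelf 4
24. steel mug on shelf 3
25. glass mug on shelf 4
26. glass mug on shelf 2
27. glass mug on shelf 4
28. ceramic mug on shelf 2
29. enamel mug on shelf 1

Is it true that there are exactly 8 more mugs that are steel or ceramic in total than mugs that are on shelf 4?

mugs that are steel or ceramic: 14.
mugs on shelf 4: 7.
The claim requires 14 − 7 (= 7) to equal 8, which does not hold.

False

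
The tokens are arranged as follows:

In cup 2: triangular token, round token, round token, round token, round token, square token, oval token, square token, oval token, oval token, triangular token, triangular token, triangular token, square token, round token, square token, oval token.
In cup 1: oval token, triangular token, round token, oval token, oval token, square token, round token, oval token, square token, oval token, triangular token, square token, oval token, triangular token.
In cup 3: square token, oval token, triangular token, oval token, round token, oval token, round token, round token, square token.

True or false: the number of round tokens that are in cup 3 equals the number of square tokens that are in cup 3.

False

There are 3 round tokens in cup 3.
There are 2 square tokens in cup 3.
The claim requires 3 = 2, which does not hold.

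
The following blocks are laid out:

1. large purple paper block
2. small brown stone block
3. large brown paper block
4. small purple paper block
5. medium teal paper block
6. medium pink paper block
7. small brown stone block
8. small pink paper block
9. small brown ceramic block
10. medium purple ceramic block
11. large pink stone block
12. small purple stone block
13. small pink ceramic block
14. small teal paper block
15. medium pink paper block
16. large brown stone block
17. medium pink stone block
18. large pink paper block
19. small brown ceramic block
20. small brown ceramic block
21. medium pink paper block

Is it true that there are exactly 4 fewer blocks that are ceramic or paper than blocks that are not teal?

|blocks that are ceramic or paper| = 15.
|blocks that are not teal| = 19.
The claim requires 19 − 15 (= 4) to equal 4, which holds.

True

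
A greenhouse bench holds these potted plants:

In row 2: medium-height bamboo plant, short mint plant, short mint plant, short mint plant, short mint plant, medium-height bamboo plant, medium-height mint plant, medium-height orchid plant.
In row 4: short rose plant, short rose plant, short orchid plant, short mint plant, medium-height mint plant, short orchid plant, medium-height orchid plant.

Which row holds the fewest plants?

row 4

Counts by row: row 2→8, row 4→7.
The minimum is 7, held uniquely by row 4.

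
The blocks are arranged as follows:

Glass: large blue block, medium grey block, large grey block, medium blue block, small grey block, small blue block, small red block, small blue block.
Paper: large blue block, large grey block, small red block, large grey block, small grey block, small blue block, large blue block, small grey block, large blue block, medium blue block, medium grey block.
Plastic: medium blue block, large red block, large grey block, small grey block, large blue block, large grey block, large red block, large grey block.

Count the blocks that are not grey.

Total blocks: 27; with the excluded value: 12; remaining 27 − 12 = 15.

15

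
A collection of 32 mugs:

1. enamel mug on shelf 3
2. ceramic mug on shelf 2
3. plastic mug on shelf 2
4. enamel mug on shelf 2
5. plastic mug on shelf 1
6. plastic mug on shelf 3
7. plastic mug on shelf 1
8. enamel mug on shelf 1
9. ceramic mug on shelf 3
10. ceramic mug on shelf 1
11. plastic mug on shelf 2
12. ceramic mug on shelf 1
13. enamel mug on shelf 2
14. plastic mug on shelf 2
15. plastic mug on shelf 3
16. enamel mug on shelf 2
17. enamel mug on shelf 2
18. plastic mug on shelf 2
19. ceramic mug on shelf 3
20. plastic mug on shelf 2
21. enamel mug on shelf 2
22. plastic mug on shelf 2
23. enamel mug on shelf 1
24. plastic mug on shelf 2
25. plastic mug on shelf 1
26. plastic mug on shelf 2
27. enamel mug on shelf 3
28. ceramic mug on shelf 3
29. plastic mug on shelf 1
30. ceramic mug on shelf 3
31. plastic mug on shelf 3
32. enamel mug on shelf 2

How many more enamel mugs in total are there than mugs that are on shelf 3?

enamel mugs: 10.
mugs on shelf 3: 9.
10 − 9 = 1.

1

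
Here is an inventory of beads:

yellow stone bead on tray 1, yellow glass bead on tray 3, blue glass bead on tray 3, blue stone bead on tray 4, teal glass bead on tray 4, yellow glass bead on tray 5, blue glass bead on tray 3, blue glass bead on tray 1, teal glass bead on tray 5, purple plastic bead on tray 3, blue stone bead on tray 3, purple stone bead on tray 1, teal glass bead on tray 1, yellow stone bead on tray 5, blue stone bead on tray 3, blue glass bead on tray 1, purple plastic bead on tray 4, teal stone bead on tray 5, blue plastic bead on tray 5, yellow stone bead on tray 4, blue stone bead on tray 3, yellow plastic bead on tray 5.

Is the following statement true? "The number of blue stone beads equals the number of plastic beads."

|blue stone beads| = 4.
|plastic beads| = 4.
The claim requires 4 = 4, which holds.

True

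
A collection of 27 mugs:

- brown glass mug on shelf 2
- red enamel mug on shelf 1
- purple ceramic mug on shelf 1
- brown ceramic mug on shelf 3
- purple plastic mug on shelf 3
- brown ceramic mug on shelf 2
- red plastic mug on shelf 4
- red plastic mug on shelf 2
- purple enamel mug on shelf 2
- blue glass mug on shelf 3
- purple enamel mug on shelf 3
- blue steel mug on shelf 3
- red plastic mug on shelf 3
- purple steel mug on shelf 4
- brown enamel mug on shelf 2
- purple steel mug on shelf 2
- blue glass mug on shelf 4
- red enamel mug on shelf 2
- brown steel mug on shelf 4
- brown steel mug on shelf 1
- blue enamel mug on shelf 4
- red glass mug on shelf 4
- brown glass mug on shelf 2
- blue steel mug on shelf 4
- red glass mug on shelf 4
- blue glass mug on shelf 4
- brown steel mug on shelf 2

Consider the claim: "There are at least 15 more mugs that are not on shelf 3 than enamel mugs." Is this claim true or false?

|mugs that are not on shelf 3| = 21.
|enamel mugs| = 6.
The claim requires 21 − 6 = 15 ≥ 15, which holds.

True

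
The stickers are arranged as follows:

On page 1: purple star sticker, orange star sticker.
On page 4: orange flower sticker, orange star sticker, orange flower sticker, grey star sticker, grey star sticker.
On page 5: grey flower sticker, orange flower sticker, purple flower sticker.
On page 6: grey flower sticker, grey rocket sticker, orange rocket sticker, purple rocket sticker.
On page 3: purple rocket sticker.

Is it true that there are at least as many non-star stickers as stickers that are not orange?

|non-star stickers| = 10.
|stickers that are not orange| = 9.
The claim requires 10 ≥ 9, which holds.

True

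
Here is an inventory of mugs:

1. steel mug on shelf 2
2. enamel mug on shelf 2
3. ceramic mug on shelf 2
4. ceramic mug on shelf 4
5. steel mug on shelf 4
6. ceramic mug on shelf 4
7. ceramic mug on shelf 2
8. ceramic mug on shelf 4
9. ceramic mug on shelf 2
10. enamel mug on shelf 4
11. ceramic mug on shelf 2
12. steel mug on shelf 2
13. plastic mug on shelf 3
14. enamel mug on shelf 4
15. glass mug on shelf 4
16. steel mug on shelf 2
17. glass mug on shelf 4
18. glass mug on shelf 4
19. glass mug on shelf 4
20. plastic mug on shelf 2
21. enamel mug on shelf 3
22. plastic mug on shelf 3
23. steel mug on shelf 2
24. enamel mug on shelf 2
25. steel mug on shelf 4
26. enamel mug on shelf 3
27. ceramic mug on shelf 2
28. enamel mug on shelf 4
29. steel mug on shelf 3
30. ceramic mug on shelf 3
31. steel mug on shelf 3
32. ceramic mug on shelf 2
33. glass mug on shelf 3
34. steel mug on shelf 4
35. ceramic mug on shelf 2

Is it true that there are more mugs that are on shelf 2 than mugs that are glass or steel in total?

False

mugs on shelf 2: 14.
mugs that are glass or steel: 14.
The claim requires 14 > 14, which does not hold.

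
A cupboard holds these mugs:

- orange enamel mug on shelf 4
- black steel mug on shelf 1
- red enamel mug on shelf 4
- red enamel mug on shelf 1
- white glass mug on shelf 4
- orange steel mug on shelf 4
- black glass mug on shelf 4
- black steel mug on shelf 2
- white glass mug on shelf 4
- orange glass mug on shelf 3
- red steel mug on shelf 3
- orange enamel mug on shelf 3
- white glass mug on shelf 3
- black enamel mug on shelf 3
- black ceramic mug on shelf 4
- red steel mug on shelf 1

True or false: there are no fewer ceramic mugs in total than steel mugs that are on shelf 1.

|ceramic mugs| = 1.
|steel mugs on shelf 1| = 2.
The claim requires 1 ≥ 2, which does not hold.

False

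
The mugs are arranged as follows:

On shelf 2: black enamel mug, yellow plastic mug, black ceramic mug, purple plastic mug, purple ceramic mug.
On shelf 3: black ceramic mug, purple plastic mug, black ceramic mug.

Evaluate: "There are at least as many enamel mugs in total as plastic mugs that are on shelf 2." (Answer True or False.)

There is 1 enamel mug.
There are 2 plastic mugs on shelf 2.
The claim requires 1 ≥ 2, which does not hold.

False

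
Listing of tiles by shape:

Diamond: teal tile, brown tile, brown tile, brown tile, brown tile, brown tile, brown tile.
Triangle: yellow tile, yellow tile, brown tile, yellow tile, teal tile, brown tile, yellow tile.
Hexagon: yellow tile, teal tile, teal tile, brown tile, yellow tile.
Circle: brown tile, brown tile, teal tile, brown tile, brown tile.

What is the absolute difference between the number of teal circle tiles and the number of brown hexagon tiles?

0

teal circle tiles: 1. brown hexagon tiles: 1.
|1 − 1| = 1 − 1 = 0.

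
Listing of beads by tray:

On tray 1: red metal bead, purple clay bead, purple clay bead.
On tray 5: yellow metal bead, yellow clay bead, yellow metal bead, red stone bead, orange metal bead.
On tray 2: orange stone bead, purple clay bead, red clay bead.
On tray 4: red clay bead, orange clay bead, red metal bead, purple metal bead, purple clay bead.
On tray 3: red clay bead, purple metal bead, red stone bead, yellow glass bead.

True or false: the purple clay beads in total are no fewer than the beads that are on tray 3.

purple clay beads: 4.
beads on tray 3: 4.
The claim requires 4 ≥ 4, which holds.

True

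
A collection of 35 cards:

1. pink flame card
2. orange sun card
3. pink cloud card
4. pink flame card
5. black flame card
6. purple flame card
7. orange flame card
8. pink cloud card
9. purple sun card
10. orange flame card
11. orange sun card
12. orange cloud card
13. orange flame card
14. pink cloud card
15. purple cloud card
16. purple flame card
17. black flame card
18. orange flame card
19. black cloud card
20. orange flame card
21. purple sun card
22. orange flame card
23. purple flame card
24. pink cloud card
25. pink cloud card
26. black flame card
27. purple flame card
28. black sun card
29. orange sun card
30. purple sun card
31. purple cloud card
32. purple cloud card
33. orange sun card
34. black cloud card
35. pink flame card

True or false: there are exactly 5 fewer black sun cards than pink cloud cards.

There is 1 black sun card.
There are 5 pink cloud cards.
The claim requires 5 − 1 (= 4) to equal 5, which does not hold.

False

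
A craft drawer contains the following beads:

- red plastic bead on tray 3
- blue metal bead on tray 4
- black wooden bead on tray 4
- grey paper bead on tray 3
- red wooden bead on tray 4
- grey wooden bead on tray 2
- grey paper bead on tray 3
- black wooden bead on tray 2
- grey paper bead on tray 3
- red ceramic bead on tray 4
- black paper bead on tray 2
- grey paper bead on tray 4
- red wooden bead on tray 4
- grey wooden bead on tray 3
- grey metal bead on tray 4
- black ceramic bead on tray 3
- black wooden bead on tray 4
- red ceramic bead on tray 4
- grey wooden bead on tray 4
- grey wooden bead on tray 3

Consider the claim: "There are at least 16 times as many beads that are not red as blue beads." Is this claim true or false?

beads that are not red: 15.
blue beads: 1.
The claim requires 15 ≥ 16 × 1 = 16, which does not hold.

False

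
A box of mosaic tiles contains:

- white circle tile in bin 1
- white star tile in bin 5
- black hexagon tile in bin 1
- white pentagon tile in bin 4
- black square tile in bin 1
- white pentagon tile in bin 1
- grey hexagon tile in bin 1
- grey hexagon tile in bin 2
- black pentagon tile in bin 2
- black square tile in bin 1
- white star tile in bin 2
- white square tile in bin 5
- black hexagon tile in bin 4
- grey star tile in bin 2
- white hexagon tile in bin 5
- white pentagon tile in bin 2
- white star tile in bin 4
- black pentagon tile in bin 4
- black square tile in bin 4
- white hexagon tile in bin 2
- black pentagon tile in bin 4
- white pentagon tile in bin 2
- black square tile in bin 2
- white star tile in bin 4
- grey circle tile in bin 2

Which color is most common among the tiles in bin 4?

Counts by color (restricted to tiles in bin 4): black 4, white 3.
The maximum is 4, held uniquely by black.

black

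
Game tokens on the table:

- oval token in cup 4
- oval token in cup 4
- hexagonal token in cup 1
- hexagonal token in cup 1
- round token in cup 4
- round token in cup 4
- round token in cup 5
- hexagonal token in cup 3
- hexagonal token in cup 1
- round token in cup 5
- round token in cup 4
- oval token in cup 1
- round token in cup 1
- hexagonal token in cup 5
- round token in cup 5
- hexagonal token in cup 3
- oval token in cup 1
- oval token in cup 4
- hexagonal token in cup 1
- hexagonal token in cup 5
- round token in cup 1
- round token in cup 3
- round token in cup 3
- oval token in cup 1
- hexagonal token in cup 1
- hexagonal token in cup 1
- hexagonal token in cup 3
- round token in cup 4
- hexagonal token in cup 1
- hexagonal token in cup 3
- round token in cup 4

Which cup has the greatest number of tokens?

cup 1

Counts by cup: cup 1→12, cup 4→8, cup 3→6, cup 5→5.
The maximum is 12, held uniquely by cup 1.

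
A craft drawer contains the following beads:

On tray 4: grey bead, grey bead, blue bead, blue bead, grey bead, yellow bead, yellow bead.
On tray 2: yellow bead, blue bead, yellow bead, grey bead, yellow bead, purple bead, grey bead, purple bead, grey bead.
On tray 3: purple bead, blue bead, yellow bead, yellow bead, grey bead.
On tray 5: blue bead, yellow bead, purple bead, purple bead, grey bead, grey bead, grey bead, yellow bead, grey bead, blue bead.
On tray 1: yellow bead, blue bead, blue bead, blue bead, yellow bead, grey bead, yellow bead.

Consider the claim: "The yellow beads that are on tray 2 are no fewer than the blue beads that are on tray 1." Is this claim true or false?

True

There are 3 yellow beads on tray 2.
There are 3 blue beads on tray 1.
The claim requires 3 ≥ 3, which holds.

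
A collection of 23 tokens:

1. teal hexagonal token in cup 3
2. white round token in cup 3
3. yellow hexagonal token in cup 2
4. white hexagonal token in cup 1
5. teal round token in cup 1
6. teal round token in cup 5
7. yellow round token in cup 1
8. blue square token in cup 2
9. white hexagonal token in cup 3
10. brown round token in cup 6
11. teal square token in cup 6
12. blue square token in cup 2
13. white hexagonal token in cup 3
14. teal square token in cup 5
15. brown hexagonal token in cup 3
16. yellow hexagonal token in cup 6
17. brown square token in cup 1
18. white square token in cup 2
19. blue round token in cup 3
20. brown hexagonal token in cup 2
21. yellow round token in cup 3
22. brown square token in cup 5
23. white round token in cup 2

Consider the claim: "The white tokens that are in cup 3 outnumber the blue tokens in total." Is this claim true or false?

There are 3 white tokens in cup 3.
There are 3 blue tokens.
The claim requires 3 > 3, which does not hold.

False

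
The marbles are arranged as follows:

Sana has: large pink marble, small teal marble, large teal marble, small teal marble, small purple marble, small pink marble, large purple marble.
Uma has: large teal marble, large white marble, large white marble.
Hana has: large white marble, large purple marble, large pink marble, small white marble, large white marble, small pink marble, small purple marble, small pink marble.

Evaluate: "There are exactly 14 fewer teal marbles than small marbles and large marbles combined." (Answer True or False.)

True

|teal marbles| = 4.
small marbles: 8; large marbles: 10; combined: 8 + 10 = 18.
The claim requires 18 − 4 (= 14) to equal 14, which holds.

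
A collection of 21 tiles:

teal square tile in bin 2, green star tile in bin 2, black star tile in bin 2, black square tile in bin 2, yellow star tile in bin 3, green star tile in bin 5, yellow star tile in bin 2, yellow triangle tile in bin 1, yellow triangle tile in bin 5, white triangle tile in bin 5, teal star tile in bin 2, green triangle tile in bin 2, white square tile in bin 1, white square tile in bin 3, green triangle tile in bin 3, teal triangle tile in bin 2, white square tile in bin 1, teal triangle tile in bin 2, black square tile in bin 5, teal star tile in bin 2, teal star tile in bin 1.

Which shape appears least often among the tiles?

square

Counts by shape: star 8, triangle 7, square 6.
The minimum is 6, held uniquely by square.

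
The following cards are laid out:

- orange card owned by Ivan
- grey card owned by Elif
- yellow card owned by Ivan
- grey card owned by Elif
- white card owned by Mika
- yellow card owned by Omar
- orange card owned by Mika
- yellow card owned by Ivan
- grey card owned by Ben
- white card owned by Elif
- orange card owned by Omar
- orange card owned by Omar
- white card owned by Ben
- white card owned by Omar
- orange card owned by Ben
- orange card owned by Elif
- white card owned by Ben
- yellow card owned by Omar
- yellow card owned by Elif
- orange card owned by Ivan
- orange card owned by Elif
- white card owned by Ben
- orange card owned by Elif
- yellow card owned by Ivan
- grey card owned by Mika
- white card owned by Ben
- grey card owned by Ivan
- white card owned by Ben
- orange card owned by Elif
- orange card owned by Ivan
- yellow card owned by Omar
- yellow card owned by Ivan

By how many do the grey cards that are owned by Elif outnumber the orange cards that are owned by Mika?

1

grey cards owned by Elif: 2.
orange cards owned by Mika: 1.
2 − 1 = 1.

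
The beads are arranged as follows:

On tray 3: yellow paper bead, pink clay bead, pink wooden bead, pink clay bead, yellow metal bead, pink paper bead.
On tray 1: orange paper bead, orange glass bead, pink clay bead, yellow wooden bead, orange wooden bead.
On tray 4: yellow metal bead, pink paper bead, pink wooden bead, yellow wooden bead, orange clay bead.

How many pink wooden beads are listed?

2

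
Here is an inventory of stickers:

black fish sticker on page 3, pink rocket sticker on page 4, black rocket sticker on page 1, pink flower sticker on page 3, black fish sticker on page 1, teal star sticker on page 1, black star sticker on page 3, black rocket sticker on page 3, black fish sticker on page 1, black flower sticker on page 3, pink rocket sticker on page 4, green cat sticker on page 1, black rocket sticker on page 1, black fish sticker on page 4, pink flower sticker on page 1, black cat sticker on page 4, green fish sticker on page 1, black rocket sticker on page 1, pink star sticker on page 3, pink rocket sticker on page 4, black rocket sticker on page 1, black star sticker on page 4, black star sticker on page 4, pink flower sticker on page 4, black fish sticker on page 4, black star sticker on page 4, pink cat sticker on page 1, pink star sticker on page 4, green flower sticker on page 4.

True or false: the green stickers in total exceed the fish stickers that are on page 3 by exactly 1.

False

|green stickers| = 3.
|fish stickers on page 3| = 1.
The claim requires 3 − 1 (= 2) to equal 1, which does not hold.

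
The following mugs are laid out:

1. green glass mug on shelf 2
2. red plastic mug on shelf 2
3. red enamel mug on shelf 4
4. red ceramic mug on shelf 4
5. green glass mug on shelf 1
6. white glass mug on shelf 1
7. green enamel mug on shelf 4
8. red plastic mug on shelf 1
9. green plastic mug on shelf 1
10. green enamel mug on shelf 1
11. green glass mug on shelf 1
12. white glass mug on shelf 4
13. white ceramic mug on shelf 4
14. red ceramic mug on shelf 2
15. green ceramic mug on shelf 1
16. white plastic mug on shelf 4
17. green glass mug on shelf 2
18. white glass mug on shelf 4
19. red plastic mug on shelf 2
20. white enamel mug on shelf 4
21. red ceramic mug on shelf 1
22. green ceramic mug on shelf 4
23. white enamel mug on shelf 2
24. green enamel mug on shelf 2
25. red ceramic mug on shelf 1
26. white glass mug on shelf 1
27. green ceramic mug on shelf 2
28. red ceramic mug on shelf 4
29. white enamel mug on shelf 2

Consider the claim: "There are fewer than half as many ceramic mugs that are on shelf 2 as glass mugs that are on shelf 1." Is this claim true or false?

ceramic mugs on shelf 2: 2.
glass mugs on shelf 1: 4.
The claim requires 2 × 2 = 4 < 4, which does not hold.

False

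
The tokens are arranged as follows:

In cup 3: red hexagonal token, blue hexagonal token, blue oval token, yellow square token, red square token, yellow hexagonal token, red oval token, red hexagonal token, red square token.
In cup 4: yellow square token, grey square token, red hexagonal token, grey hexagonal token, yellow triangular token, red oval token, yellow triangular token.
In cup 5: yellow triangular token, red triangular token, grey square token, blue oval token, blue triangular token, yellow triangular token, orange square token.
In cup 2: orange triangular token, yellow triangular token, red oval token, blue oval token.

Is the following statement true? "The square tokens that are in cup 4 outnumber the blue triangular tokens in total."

True

square tokens in cup 4: 2.
blue triangular tokens: 1.
The claim requires 2 > 1, which holds.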